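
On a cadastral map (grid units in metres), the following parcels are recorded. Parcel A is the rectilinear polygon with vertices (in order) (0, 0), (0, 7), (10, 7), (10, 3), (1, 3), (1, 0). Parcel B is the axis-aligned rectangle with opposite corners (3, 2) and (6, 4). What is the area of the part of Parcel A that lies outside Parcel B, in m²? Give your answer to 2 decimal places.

40.00

|Parcel A| = 43, |Parcel A∩Parcel B| = 3.
|Parcel A ∖ Parcel B| = |Parcel A| − |Parcel A∩Parcel B| = 43 − 3 = 40.00.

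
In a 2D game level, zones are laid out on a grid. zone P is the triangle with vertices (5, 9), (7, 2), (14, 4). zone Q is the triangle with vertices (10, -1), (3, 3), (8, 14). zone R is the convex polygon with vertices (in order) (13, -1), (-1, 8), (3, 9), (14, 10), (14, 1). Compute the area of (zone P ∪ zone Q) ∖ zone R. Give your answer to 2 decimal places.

20.20

|zone P ∪ zone Q| = 58.2702.
|(zone P ∪ zone Q) ∩ zone R| = 38.0697.
|(zone P ∪ zone Q) ∖ zone R| = 58.2702 − 38.0697 = 20.20.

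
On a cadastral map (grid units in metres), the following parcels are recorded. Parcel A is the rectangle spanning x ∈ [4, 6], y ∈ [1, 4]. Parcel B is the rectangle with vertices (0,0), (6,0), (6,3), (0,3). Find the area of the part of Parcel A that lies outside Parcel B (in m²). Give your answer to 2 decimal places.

2.00

|Parcel A∩Parcel B|: x∈[4,6], y∈[1,3] → 2·2 = 4.
|Parcel A| = 6.
|Parcel A ∖ Parcel B| = |Parcel A| − |Parcel A∩Parcel B| = 6 − 4 = 2.00.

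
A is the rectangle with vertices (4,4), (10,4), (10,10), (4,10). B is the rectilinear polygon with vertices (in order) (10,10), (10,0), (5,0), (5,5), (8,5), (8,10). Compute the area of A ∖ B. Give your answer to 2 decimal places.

21.00

|A| = 36, |A∩B| = 15.
|A ∖ B| = |A| − |A∩B| = 36 − 15 = 21.00.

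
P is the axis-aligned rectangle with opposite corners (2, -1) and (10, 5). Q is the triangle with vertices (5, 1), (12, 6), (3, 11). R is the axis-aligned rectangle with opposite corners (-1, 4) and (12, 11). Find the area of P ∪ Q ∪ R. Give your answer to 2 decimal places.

131.00

By inclusion–exclusion:
Individual areas: |P| = 48, |Q| = 40, |R| = 91.
|P∩Q| = 12.6714.
|P∩R|: x∈[2,10], y∈[4,5] → 8·1 = 8.
|Q∩R| = 32.8.
|P∩Q∩R| = 5.4714.
|P ∪ Q ∪ R| = 179 − 53.4714 + 5.4714 = 131.00.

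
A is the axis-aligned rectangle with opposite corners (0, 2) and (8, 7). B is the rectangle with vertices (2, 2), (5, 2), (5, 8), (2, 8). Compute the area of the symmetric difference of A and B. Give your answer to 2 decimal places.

28.00

|A∩B|: x∈[2,5], y∈[2,7] → 3·5 = 15.
|A △ B| = |A| + |B| − 2·|A∩B| = 40 + 18 − 30 = 28.00.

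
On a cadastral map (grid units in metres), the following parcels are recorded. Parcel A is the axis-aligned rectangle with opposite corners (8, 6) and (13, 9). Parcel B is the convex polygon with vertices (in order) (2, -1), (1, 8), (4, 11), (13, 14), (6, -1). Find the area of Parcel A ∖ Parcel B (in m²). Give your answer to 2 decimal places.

|Parcel A| = 15, |Parcel A∩Parcel B| = 5.9.
|Parcel A ∖ Parcel B| = |Parcel A| − |Parcel A∩Parcel B| = 15 − 5.9 = 9.10.

9.10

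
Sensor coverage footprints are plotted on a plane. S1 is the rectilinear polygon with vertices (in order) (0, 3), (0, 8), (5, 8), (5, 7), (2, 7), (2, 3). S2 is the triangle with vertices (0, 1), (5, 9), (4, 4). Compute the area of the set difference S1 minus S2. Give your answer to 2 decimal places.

|S1| = 13, |S1∩S2| = 1.0875.
|S1 ∖ S2| = |S1| − |S1∩S2| = 13 − 1.0875 = 11.91.

11.91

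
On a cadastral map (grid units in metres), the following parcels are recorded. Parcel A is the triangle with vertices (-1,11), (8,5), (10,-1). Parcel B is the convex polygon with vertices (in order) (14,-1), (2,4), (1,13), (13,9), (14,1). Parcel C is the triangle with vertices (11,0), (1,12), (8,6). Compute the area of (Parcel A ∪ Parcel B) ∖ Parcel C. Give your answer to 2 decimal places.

|Parcel A ∪ Parcel B| = 113.3096.
|(Parcel A ∪ Parcel B) ∩ Parcel C| = 11.9771.
|(Parcel A ∪ Parcel B) ∖ Parcel C| = 113.3096 − 11.9771 = 101.33.

101.33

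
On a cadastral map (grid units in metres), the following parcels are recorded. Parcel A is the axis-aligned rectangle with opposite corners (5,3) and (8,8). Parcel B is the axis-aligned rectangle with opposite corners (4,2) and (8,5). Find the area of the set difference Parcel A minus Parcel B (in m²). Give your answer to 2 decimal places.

|Parcel A∩Parcel B|: x∈[5,8], y∈[3,5] → 3·2 = 6.
|Parcel A| = 15.
|Parcel A ∖ Parcel B| = |Parcel A| − |Parcel A∩Parcel B| = 15 − 6 = 9.00.

9.00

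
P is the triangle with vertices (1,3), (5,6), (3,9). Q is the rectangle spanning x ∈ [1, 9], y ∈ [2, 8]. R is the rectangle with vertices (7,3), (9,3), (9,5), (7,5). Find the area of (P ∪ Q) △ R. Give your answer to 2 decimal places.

44.50

|P ∪ Q| = 48.5.
|(P ∪ Q) ∩ R| = 4.
|(P ∪ Q) △ R| = 48.5 + 4 − 8 = 44.50.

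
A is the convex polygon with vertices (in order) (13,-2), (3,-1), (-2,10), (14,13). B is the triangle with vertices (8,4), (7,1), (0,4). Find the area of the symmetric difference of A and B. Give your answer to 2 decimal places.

|A| = 171, |B| = 12, |A∩B| = 11.8592.
|A △ B| = |A| + |B| − 2·|A∩B| = 171 + 12 − 23.7185 = 159.28.

159.28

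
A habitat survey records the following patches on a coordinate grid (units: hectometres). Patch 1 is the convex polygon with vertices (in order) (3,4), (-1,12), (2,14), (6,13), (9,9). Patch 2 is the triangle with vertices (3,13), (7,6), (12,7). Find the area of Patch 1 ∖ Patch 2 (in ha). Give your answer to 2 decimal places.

|Patch 1| = 55, |Patch 1∩Patch 2| = 11.3226.
|Patch 1 ∖ Patch 2| = |Patch 1| − |Patch 1∩Patch 2| = 55 − 11.3226 = 43.68.

43.68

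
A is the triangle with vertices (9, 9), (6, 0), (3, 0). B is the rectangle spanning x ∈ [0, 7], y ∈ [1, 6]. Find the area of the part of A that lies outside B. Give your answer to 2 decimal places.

|A| = 13.5, |A∩B| = 7.6667.
|A ∖ B| = |A| − |A∩B| = 13.5 − 7.6667 = 5.83.

5.83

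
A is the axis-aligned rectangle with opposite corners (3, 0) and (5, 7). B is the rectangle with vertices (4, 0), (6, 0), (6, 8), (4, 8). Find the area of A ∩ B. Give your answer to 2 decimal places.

|A∩B|: x∈[4,5], y∈[0,7] → 1·7 = 7.

7.00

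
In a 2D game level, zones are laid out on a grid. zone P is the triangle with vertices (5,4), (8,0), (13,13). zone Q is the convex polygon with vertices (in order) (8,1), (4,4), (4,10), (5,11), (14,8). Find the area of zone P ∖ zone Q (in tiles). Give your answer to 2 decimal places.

4.96

|zone P| = 29.5, |zone P∩zone Q| = 24.5395.
|zone P ∖ zone Q| = |zone P| − |zone P∩zone Q| = 29.5 − 24.5395 = 4.96.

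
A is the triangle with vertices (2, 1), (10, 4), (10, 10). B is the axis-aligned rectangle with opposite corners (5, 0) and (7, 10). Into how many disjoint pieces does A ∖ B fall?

A ∖ B splits into 2 disjoint pieces (area 3.375, area 14.625).

2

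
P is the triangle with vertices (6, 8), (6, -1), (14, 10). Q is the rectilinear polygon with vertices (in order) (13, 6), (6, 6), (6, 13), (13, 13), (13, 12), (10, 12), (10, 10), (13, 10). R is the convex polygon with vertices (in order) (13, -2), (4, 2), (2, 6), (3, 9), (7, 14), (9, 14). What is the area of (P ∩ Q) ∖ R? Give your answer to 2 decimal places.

5.74

|P ∩ Q| = 17.6193.
|(P ∩ Q) ∩ R| = 11.8824.
|(P ∩ Q) ∖ R| = 17.6193 − 11.8824 = 5.74.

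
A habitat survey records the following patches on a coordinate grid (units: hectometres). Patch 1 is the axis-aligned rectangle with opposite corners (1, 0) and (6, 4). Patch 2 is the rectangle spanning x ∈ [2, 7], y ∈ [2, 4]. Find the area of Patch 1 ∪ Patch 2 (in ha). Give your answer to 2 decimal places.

22.00

By inclusion–exclusion:
Individual areas: |Patch 1| = 20, |Patch 2| = 10.
|Patch 1∩Patch 2|: x∈[2,6], y∈[2,4] → 4·2 = 8.
|Patch 1 ∪ Patch 2| = 30 − 8 = 22.00.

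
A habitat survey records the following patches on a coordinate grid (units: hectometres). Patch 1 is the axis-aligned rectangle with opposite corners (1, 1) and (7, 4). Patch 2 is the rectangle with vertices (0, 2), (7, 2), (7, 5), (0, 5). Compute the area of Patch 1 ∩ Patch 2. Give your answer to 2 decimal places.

12.00

|Patch 1∩Patch 2|: x∈[1,7], y∈[2,4] → 6·2 = 12.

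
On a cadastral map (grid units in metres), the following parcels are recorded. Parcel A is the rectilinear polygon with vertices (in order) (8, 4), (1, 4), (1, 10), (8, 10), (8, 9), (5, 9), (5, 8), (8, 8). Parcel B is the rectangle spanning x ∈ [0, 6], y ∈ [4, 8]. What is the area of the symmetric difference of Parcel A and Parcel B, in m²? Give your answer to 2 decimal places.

23.00

|Parcel A| = 39, |Parcel B| = 24, |Parcel A∩Parcel B| = 20.
|Parcel A △ Parcel B| = |Parcel A| + |Parcel B| − 2·|Parcel A∩Parcel B| = 39 + 24 − 40 = 23.00.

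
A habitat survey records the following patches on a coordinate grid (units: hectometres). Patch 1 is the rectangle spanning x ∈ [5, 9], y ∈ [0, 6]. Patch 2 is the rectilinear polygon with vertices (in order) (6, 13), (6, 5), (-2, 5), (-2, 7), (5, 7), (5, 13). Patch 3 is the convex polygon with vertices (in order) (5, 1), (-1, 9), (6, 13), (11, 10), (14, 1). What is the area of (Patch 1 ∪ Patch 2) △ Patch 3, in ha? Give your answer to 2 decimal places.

88.57

|Patch 1 ∪ Patch 2| = 45.
|(Patch 1 ∪ Patch 2) ∩ Patch 3| = 34.2143.
|(Patch 1 ∪ Patch 2) △ Patch 3| = 45 + 112 − 68.4286 = 88.57.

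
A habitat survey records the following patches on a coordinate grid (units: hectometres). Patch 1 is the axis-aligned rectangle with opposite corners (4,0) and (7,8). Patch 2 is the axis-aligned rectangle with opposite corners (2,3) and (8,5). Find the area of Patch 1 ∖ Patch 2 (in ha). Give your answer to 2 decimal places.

18.00

|Patch 1∩Patch 2|: x∈[4,7], y∈[3,5] → 3·2 = 6.
|Patch 1| = 24.
|Patch 1 ∖ Patch 2| = |Patch 1| − |Patch 1∩Patch 2| = 24 − 6 = 18.00.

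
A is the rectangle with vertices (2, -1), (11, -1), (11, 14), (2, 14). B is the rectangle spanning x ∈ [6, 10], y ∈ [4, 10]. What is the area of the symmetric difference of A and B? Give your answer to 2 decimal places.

111.00

|A∩B|: x∈[6,10], y∈[4,10] → 4·6 = 24.
|A △ B| = |A| + |B| − 2·|A∩B| = 135 + 24 − 48 = 111.00.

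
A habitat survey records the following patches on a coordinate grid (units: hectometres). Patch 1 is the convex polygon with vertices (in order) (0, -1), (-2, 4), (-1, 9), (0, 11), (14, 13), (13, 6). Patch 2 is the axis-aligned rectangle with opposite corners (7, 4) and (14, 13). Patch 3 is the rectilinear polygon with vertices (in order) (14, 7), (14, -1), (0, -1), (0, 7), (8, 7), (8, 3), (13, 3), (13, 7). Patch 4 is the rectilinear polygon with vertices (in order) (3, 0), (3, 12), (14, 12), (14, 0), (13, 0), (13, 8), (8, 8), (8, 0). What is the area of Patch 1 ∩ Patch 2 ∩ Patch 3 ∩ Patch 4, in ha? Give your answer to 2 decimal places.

3.07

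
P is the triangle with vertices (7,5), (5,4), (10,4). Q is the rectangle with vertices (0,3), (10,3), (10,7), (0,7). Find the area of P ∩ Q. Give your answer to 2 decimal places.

2.50

The intersection is the polygon with vertices (5,4), (7,5), (10,4).
By the shoelace formula its area is 2.50.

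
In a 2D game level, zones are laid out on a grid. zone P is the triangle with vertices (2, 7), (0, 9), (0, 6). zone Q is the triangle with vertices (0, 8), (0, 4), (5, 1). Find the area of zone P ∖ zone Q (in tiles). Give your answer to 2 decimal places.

1.95

|zone P| = 3, |zone P∩zone Q| = 1.0526.
|zone P ∖ zone Q| = |zone P| − |zone P∩zone Q| = 3 − 1.0526 = 1.95.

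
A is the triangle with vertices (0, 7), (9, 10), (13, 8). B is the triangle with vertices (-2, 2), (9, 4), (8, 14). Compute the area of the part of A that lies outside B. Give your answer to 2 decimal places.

|A| = 15, |A∩B| = 8.4287.
|A ∖ B| = |A| − |A∩B| = 15 − 8.4287 = 6.57.

6.57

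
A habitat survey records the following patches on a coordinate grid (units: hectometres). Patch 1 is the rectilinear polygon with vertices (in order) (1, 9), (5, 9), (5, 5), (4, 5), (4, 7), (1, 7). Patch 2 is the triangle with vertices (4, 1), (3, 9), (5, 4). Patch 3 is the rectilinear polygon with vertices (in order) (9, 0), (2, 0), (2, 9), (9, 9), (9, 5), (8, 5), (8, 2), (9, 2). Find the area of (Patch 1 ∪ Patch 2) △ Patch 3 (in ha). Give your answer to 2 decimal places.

49.50

|Patch 1 ∪ Patch 2| = 14.5.
|(Patch 1 ∪ Patch 2) ∩ Patch 3| = 12.5.
|(Patch 1 ∪ Patch 2) △ Patch 3| = 14.5 + 60 − 25 = 49.50.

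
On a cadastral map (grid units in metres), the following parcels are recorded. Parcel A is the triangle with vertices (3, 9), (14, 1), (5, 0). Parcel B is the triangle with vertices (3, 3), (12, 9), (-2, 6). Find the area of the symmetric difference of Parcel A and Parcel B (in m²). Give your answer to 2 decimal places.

54.30

|Parcel A| = 41.5, |Parcel B| = 28.5, |Parcel A∩Parcel B| = 7.8485.
|Parcel A △ Parcel B| = |Parcel A| + |Parcel B| − 2·|Parcel A∩Parcel B| = 41.5 + 28.5 − 15.6971 = 54.30.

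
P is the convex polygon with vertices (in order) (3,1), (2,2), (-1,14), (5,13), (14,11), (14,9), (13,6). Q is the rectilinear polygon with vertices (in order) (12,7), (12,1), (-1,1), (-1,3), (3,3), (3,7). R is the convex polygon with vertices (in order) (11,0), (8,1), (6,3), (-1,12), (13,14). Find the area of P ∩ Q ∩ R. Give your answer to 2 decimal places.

23.96

The intersection is the polygon with vertices (3,7), (12,7), (11.769,5.385), (6.333,2.667), (6,3), (3,6.857).
By the shoelace formula its area is 23.96.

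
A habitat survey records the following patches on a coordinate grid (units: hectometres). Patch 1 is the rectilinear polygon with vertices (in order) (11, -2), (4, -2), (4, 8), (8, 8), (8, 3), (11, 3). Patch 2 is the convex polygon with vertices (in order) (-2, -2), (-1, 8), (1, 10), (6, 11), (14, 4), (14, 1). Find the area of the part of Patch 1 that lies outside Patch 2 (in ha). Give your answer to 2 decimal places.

12.47

|Patch 1| = 55, |Patch 1∩Patch 2| = 42.5312.
|Patch 1 ∖ Patch 2| = |Patch 1| − |Patch 1∩Patch 2| = 55 − 42.5312 = 12.47.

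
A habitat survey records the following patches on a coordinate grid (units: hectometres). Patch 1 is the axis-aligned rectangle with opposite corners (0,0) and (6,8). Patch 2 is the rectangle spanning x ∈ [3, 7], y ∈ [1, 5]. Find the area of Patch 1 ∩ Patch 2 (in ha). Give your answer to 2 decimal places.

12.00

|Patch 1∩Patch 2|: x∈[3,6], y∈[1,5] → 3·4 = 12.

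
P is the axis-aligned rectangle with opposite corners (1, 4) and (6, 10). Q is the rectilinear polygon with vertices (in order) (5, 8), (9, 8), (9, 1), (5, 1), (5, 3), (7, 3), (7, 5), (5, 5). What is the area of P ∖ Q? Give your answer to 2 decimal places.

27.00

|P| = 30, |P∩Q| = 3.
|P ∖ Q| = |P| − |P∩Q| = 30 − 3 = 27.00.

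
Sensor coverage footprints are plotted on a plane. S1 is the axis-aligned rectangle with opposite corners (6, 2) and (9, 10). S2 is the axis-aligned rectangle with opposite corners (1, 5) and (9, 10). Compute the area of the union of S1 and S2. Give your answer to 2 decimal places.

49.00

By inclusion–exclusion:
Individual areas: |S1| = 24, |S2| = 40.
|S1∩S2|: x∈[6,9], y∈[5,10] → 3·5 = 15.
|S1 ∪ S2| = 64 − 15 = 49.00.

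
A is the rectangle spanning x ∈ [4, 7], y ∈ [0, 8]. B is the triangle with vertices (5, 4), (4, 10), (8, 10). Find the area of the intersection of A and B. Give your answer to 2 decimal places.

The intersection is the polygon with vertices (7,8), (5,4), (4.333,8).
By the shoelace formula its area is 5.33.

5.33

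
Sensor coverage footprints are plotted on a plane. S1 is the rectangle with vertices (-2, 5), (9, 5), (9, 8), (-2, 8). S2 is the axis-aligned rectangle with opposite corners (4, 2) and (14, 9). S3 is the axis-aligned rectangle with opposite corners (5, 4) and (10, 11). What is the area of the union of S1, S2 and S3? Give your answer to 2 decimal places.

By inclusion–exclusion:
Individual areas: |S1| = 33, |S2| = 70, |S3| = 35.
|S1∩S2|: x∈[4,9], y∈[5,8] → 5·3 = 15.
|S1∩S3|: x∈[5,9], y∈[5,8] → 4·3 = 12.
|S2∩S3|: x∈[5,10], y∈[4,9] → 5·5 = 25.
|S1∩S2∩S3| = 12.
|S1 ∪ S2 ∪ S3| = 138 − 52 + 12 = 98.00.

98.00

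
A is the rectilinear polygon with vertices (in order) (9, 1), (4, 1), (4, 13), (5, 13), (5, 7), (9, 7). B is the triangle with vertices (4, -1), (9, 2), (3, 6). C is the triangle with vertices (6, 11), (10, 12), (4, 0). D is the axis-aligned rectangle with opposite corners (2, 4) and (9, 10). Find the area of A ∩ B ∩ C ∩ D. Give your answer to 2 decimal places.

The intersection is the polygon with vertices (4.865,4.757), (6,4), (4.727,4).
By the shoelace formula its area is 0.48.

0.48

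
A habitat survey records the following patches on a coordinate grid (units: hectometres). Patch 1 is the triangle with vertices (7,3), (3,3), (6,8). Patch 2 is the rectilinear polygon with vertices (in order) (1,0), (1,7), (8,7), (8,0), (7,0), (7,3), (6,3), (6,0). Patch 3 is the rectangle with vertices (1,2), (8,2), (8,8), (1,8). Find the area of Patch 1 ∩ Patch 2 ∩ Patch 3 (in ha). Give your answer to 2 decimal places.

9.60

The intersection is the polygon with vertices (3,3), (5.4,7), (6.2,7), (7,3), (6,3).
By the shoelace formula its area is 9.60.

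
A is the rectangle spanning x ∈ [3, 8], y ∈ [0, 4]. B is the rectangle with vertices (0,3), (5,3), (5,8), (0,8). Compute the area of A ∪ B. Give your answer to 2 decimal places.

43.00

By inclusion–exclusion:
Individual areas: |A| = 20, |B| = 25.
|A∩B|: x∈[3,5], y∈[3,4] → 2·1 = 2.
|A ∪ B| = 45 − 2 = 43.00.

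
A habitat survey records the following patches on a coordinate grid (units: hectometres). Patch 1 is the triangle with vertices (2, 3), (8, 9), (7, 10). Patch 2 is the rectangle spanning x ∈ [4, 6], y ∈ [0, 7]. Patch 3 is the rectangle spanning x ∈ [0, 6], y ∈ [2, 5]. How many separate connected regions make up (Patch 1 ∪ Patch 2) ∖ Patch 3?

(Patch 1 ∪ Patch 2) ∖ Patch 3 splits into 2 disjoint pieces (area 7.9429, area 4).

2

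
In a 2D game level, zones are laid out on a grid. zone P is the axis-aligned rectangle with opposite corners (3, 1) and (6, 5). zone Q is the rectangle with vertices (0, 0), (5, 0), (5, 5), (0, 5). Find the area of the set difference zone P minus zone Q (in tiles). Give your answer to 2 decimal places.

|zone P∩zone Q|: x∈[3,5], y∈[1,5] → 2·4 = 8.
|zone P| = 12.
|zone P ∖ zone Q| = |zone P| − |zone P∩zone Q| = 12 − 8 = 4.00.

4.00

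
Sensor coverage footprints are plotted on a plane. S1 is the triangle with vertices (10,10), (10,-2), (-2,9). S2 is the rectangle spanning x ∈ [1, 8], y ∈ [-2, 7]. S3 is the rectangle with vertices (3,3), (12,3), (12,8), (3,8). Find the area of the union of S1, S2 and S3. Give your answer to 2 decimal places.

By inclusion–exclusion:
Individual areas: |S1| = 72, |S2| = 63, |S3| = 45.
|S1∩S2| = 27.7083.
|S1∩S3| = 33.9053.
|S2∩S3|: x∈[3,8], y∈[3,7] → 5·4 = 20.
|S1∩S2∩S3| = 18.9053.
|S1 ∪ S2 ∪ S3| = 180 − 81.6136 + 18.9053 = 117.29.

117.29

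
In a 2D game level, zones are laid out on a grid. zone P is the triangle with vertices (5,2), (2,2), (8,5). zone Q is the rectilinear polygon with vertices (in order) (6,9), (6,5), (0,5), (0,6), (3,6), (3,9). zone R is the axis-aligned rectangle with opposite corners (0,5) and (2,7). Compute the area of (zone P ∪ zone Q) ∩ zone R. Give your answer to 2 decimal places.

The region (zone P ∪ zone Q) ∩ zone R is the polygon with vertices (0,5), (0,6), (2,6), (2,5).
By the shoelace formula its area is 2.00.

2.00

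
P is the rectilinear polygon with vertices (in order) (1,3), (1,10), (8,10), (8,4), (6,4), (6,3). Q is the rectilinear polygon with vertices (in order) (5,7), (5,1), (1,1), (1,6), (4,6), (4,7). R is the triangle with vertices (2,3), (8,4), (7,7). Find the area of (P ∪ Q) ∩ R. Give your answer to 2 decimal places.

The region (P ∪ Q) ∩ R is the polygon with vertices (6,4), (6,3.667), (2,3), (7,7), (8,4).
By the shoelace formula its area is 9.17.

9.17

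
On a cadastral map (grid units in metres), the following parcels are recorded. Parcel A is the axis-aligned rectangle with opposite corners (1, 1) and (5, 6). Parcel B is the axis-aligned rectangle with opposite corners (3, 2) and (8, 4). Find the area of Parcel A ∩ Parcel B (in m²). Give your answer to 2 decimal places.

|Parcel A∩Parcel B|: x∈[3,5], y∈[2,4] → 2·2 = 4.

4.00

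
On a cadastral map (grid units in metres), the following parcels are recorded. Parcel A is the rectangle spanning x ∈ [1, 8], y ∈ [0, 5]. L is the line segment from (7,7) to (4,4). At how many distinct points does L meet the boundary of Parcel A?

The segment meets the boundary at (5,5).

1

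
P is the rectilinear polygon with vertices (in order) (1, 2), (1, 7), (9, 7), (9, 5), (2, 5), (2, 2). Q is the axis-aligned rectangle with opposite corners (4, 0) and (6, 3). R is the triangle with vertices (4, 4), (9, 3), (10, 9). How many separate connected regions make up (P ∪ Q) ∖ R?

(P ∪ Q) ∖ R splits into 2 disjoint pieces (area 13.8, area 6).

2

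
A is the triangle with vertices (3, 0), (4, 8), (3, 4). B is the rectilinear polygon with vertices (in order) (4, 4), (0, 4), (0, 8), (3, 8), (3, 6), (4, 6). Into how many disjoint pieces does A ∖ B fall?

2

A ∖ B splits into 2 disjoint pieces (area 1, area 0.25).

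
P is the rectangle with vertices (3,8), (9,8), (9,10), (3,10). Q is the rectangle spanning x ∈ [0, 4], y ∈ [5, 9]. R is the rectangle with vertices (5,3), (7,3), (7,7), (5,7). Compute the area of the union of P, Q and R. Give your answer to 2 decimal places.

35.00

By inclusion–exclusion:
Individual areas: |P| = 12, |Q| = 16, |R| = 8.
|P∩Q|: x∈[3,4], y∈[8,9] → 1·1 = 1.
|P∩R| = 0 (no overlap).
|Q∩R| = 0 (no overlap).
|P∩Q∩R| = 0.
|P ∪ Q ∪ R| = 36 − 1 + 0 = 35.00.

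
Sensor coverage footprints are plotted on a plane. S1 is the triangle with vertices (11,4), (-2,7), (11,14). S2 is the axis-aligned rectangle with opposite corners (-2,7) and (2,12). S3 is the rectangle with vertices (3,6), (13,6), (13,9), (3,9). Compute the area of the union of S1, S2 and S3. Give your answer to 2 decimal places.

86.69

By inclusion–exclusion:
Individual areas: |S1| = 65, |S2| = 20, |S3| = 30.
|S1∩S2| = 4.3077.
|S1∩S3| = 24.
|S2∩S3| = 0 (no overlap).
|S1∩S2∩S3| = 0.
|S1 ∪ S2 ∪ S3| = 115 − 28.3077 + 0 = 86.69.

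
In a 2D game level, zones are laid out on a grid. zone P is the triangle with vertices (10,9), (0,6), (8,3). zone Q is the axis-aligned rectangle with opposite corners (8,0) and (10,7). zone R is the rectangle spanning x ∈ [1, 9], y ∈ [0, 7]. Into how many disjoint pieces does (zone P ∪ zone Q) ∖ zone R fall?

(zone P ∪ zone Q) ∖ zone R splits into 2 disjoint pieces (area 0.3375, area 13).

2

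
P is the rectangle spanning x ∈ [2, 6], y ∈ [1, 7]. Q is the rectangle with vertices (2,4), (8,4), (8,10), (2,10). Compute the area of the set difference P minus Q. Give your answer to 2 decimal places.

|P∩Q|: x∈[2,6], y∈[4,7] → 4·3 = 12.
|P| = 24.
|P ∖ Q| = |P| − |P∩Q| = 24 − 12 = 12.00.

12.00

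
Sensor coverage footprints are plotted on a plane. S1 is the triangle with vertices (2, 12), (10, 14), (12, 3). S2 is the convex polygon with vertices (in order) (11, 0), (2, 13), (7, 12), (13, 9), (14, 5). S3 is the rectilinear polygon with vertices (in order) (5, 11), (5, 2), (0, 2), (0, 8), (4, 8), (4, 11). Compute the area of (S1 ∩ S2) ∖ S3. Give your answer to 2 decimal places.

|S1 ∩ S2| = 35.2906.
|(S1 ∩ S2) ∩ S3| = 1.25.
|(S1 ∩ S2) ∖ S3| = 35.2906 − 1.25 = 34.04.

34.04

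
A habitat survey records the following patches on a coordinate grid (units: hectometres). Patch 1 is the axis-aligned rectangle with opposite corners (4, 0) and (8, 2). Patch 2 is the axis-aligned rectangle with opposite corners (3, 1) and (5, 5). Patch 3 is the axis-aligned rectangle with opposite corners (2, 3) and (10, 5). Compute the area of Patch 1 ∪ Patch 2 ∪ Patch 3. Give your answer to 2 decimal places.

By inclusion–exclusion:
Individual areas: |Patch 1| = 8, |Patch 2| = 8, |Patch 3| = 16.
|Patch 1∩Patch 2|: x∈[4,5], y∈[1,2] → 1·1 = 1.
|Patch 1∩Patch 3| = 0 (no overlap).
|Patch 2∩Patch 3|: x∈[3,5], y∈[3,5] → 2·2 = 4.
|Patch 1∩Patch 2∩Patch 3| = 0.
|Patch 1 ∪ Patch 2 ∪ Patch 3| = 32 − 5 + 0 = 27.00.

27.00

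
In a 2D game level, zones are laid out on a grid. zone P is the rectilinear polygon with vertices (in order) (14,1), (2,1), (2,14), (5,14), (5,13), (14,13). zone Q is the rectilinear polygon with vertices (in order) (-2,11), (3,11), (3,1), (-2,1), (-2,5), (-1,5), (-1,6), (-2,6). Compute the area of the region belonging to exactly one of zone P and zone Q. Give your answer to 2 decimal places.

176.00

|zone P| = 147, |zone Q| = 49, |zone P∩zone Q| = 10.
|zone P △ zone Q| = |zone P| + |zone Q| − 2·|zone P∩zone Q| = 147 + 49 − 20 = 176.00.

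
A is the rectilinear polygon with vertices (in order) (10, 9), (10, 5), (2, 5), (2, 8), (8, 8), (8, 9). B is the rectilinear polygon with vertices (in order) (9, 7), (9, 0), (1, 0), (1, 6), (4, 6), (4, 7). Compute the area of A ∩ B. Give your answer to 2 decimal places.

12.00

The intersection is the polygon with vertices (2,5), (2,6), (4,6), (4,7), (9,7), (9,5).
By the shoelace formula its area is 12.00.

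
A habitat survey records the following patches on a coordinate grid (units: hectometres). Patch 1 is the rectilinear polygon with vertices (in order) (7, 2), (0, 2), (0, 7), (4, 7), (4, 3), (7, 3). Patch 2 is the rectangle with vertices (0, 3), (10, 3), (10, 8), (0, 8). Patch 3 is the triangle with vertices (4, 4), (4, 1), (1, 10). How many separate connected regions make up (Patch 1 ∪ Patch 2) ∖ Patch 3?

2

(Patch 1 ∪ Patch 2) ∖ Patch 3 splits into 2 disjoint pieces (area 16, area 37).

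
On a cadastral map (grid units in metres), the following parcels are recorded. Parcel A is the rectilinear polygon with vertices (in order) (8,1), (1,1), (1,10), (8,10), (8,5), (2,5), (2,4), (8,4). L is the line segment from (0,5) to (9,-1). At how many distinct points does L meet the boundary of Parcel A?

The segment meets the boundary at (6,1), (1,4.333).

2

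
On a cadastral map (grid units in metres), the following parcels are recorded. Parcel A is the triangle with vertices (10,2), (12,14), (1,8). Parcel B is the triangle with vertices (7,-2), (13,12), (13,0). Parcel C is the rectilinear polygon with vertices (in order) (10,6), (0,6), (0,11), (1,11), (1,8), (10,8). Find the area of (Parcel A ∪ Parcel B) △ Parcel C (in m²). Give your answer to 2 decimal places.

|Parcel A ∪ Parcel B| = 93.2727.
|(Parcel A ∪ Parcel B) ∩ Parcel C| = 15.
|(Parcel A ∪ Parcel B) △ Parcel C| = 93.2727 + 23 − 30 = 86.27.

86.27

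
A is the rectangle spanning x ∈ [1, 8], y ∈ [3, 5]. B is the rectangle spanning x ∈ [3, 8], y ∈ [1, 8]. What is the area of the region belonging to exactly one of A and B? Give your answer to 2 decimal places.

|A∩B|: x∈[3,8], y∈[3,5] → 5·2 = 10.
|A △ B| = |A| + |B| − 2·|A∩B| = 14 + 35 − 20 = 29.00.

29.00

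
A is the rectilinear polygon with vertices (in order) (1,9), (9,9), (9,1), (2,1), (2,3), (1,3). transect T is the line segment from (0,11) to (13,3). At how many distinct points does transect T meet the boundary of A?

The segment meets the boundary at (9,5.462), (3.25,9).

2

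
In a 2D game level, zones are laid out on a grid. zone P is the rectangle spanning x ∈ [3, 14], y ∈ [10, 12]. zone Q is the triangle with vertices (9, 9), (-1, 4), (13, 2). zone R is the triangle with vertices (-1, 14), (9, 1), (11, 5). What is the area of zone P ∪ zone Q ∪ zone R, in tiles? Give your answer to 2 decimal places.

80.20

By inclusion–exclusion:
Individual areas: |zone P| = 22, |zone Q| = 45, |zone R| = 33.
|zone P∩zone Q| = 0.
|zone P∩zone R| = 0.6667.
|zone Q∩zone R| = 19.1346.
|zone P∩zone Q∩zone R| = 0.
|zone P ∪ zone Q ∪ zone R| = 100 − 19.8012 + 0 = 80.20.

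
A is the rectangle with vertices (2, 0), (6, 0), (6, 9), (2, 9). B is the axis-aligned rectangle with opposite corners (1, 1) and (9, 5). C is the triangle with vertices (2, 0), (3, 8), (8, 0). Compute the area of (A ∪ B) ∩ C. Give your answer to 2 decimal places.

The region (A ∪ B) ∩ C is the polygon with vertices (2,0), (3,8), (7.375,1), (6,1), (6,0).
By the shoelace formula its area is 22.31.

22.31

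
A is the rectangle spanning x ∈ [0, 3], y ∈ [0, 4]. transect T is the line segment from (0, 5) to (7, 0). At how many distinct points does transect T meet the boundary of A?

2

The segment meets the boundary at (3,2.857), (1.4,4).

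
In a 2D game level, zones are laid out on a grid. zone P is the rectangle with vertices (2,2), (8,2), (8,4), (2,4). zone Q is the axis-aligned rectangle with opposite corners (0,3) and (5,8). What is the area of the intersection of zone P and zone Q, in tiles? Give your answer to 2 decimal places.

|zone P∩zone Q|: x∈[2,5], y∈[3,4] → 3·1 = 3.

3.00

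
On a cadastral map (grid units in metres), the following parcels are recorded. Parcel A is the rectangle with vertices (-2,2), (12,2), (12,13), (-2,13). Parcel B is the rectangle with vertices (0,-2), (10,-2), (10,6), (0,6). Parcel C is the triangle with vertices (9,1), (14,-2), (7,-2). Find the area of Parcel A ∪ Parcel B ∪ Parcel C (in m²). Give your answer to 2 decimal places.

By inclusion–exclusion:
Individual areas: |Parcel A| = 154, |Parcel B| = 80, |Parcel C| = 10.5.
|Parcel A∩Parcel B|: x∈[0,10], y∈[2,6] → 10·4 = 40.
|Parcel A∩Parcel C| = 0.
|Parcel B∩Parcel C| = 5.7.
|Parcel A∩Parcel B∩Parcel C| = 0.
|Parcel A ∪ Parcel B ∪ Parcel C| = 244.5 − 45.7 + 0 = 198.80.

198.80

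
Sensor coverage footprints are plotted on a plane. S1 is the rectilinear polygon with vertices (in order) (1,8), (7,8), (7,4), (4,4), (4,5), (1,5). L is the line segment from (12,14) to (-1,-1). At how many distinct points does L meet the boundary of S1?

2

The segment meets the boundary at (4,4.769), (6.8,8).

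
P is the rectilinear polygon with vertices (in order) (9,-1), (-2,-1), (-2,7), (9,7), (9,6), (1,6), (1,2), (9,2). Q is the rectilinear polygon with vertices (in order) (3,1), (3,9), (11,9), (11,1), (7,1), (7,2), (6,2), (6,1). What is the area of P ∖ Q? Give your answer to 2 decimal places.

|P| = 56, |P∩Q| = 11.
|P ∖ Q| = |P| − |P∩Q| = 56 − 11 = 45.00.

45.00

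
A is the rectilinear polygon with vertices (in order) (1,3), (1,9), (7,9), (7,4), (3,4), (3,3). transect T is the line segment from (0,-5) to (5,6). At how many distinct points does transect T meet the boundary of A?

1

The segment meets the boundary at (4.091,4).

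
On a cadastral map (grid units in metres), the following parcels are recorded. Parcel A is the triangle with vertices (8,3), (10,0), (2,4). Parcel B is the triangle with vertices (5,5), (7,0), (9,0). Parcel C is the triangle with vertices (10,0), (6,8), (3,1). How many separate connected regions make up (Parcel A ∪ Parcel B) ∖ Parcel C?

2

(Parcel A ∪ Parcel B) ∖ Parcel C splits into 2 disjoint pieces (area 0.6012, area 0.6693).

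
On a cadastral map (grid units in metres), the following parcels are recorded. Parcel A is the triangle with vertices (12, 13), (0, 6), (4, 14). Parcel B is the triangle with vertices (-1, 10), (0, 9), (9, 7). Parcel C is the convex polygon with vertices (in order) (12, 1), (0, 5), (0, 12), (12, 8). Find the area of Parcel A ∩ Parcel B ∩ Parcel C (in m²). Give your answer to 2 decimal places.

The intersection is the polygon with vertices (1.35,8.7), (1.609,9.217), (4.189,8.443), (3.724,8.172).
By the shoelace formula its area is 1.21.

1.21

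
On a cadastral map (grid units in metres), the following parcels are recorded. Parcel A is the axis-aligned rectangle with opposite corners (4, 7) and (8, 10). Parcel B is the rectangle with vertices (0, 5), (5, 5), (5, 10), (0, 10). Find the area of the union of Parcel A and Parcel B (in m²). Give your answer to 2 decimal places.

By inclusion–exclusion:
Individual areas: |Parcel A| = 12, |Parcel B| = 25.
|Parcel A∩Parcel B|: x∈[4,5], y∈[7,10] → 1·3 = 3.
|Parcel A ∪ Parcel B| = 37 − 3 = 34.00.

34.00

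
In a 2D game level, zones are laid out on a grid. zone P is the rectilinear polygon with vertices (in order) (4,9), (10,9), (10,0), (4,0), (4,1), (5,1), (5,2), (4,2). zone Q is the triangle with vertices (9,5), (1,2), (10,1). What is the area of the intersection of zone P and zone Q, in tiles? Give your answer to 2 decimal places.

The intersection is the polygon with vertices (5,2), (4,2), (4,3.125), (9,5), (10,1), (5,1.556).
By the shoelace formula its area is 14.92.

14.92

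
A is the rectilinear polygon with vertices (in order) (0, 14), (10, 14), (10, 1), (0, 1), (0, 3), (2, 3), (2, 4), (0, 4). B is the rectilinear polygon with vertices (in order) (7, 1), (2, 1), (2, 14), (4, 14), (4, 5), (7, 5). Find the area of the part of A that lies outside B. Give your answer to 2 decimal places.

|A| = 128, |A∩B| = 38.
|A ∖ B| = |A| − |A∩B| = 128 − 38 = 90.00.

90.00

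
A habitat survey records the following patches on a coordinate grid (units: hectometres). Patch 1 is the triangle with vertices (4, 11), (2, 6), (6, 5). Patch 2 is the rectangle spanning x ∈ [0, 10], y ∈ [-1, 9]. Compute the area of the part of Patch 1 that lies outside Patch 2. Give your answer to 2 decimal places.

|Patch 1| = 11, |Patch 1∩Patch 2| = 9.5333.
|Patch 1 ∖ Patch 2| = |Patch 1| − |Patch 1∩Patch 2| = 11 − 9.5333 = 1.47.

1.47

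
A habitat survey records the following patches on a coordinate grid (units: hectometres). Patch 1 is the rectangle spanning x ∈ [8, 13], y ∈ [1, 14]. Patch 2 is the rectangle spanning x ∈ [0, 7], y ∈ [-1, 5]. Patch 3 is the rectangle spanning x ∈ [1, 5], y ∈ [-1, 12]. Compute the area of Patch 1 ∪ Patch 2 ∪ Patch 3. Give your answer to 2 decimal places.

By inclusion–exclusion:
Individual areas: |Patch 1| = 65, |Patch 2| = 42, |Patch 3| = 52.
|Patch 1∩Patch 2| = 0 (no overlap).
|Patch 1∩Patch 3| = 0 (no overlap).
|Patch 2∩Patch 3|: x∈[1,5], y∈[-1,5] → 4·6 = 24.
|Patch 1∩Patch 2∩Patch 3| = 0.
|Patch 1 ∪ Patch 2 ∪ Patch 3| = 159 − 24 + 0 = 135.00.

135.00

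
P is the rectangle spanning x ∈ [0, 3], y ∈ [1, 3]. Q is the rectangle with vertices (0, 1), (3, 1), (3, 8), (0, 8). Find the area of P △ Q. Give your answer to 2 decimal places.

|P∩Q|: x∈[0,3], y∈[1,3] → 3·2 = 6.
|P △ Q| = |P| + |Q| − 2·|P∩Q| = 6 + 21 − 12 = 15.00.

15.00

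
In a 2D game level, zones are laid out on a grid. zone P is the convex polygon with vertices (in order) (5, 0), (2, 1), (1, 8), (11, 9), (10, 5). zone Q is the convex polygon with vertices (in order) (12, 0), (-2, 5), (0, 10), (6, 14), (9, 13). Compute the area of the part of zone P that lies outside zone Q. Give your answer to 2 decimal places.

11.56

|zone P| = 59.5, |zone P∩zone Q| = 47.9431.
|zone P ∖ zone Q| = |zone P| − |zone P∩zone Q| = 59.5 − 47.9431 = 11.56.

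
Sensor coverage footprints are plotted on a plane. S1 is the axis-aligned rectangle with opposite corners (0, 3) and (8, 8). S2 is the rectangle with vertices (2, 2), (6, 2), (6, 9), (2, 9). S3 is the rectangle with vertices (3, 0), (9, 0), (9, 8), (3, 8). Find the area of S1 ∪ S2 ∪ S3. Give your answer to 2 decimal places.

By inclusion–exclusion:
Individual areas: |S1| = 40, |S2| = 28, |S3| = 48.
|S1∩S2|: x∈[2,6], y∈[3,8] → 4·5 = 20.
|S1∩S3|: x∈[3,8], y∈[3,8] → 5·5 = 25.
|S2∩S3|: x∈[3,6], y∈[2,8] → 3·6 = 18.
|S1∩S2∩S3| = 15.
|S1 ∪ S2 ∪ S3| = 116 − 63 + 15 = 68.00.

68.00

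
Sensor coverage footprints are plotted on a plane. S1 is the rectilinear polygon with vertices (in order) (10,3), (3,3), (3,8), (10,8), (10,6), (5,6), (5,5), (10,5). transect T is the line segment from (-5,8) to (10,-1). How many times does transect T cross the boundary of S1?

The segment meets the boundary at (3.333,3), (3,3.2).

2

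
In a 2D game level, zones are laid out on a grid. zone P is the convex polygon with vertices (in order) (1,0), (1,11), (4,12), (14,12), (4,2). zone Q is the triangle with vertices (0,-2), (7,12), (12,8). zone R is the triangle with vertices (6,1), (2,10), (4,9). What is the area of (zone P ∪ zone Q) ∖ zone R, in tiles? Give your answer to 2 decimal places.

|zone P ∪ zone Q| = 94.3889.
|(zone P ∪ zone Q) ∩ zone R| = 6.7651.
|(zone P ∪ zone Q) ∖ zone R| = 94.3889 − 6.7651 = 87.62.

87.62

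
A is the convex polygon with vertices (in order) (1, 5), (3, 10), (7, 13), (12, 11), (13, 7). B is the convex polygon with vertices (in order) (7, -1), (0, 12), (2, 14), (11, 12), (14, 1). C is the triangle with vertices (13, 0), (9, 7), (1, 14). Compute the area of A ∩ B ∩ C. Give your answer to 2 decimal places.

6.99

The intersection is the polygon with vertices (4.385,11.039), (9,7), (9.348,6.391), (7.75,6.125), (3.87,10.652).
By the shoelace formula its area is 6.99.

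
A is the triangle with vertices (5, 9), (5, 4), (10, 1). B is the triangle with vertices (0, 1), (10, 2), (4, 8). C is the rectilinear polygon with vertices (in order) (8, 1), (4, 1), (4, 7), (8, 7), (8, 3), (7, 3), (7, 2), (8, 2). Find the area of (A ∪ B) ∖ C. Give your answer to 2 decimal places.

|A ∪ B| = 36.7535.
|(A ∪ B) ∩ C| = 18.15.
|(A ∪ B) ∖ C| = 36.7535 − 18.15 = 18.60.

18.60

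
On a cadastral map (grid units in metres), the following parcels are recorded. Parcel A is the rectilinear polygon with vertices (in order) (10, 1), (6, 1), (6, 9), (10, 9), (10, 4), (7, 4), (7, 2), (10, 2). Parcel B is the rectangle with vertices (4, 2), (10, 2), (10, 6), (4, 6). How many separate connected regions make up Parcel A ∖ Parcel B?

2

Parcel A ∖ Parcel B splits into 2 disjoint pieces (area 4, area 12).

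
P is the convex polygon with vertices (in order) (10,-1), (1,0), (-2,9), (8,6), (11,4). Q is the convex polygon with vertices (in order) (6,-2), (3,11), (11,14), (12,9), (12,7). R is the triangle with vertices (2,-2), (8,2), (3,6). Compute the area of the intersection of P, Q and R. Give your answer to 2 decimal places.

The intersection is the polygon with vertices (4.415,4.868), (8,2), (5.467,0.311).
By the shoelace formula its area is 6.66.

6.66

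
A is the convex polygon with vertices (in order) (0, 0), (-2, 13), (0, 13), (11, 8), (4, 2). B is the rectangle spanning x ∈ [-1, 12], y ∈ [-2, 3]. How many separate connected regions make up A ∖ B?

A ∖ B is a single connected region.

1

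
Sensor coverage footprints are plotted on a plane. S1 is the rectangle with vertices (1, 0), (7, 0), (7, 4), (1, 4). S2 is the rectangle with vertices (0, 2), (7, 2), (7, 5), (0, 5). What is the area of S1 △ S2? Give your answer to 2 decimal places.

|S1∩S2|: x∈[1,7], y∈[2,4] → 6·2 = 12.
|S1 △ S2| = |S1| + |S2| − 2·|S1∩S2| = 24 + 21 − 24 = 21.00.

21.00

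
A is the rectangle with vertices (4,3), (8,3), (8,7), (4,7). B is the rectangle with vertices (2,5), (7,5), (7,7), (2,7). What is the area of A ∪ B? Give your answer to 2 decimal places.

20.00

By inclusion–exclusion:
Individual areas: |A| = 16, |B| = 10.
|A∩B|: x∈[4,7], y∈[5,7] → 3·2 = 6.
|A ∪ B| = 26 − 6 = 20.00.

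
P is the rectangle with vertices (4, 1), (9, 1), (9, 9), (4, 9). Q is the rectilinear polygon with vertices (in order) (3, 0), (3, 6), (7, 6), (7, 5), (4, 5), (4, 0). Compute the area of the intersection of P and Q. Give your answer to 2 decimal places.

3.00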